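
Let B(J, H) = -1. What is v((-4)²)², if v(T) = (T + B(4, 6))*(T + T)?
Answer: 230400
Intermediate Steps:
v(T) = 2*T*(-1 + T) (v(T) = (T - 1)*(T + T) = (-1 + T)*(2*T) = 2*T*(-1 + T))
v((-4)²)² = (2*(-4)²*(-1 + (-4)²))² = (2*16*(-1 + 16))² = (2*16*15)² = 480² = 230400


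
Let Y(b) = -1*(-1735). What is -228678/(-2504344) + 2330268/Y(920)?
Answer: 2918094720261/2172518420 ≈ 1343.2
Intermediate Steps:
Y(b) = 1735
-228678/(-2504344) + 2330268/Y(920) = -228678/(-2504344) + 2330268/1735 = -228678*(-1/2504344) + 2330268*(1/1735) = 114339/1252172 + 2330268/1735 = 2918094720261/2172518420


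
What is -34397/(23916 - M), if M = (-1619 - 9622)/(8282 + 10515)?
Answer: -646560409/449560293 ≈ -1.4382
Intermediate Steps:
M = -11241/18797 ≈ -0.59802
-34397/(23916 - M) = -34397/(23916 - 1*(-11241/18797)) = -34397/(23916 + 11241/18797) = -34397/449560293/18797 = -34397*18797/449560293 = -646560409/449560293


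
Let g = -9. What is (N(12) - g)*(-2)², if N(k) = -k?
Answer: -12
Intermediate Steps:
(N(12) - g)*(-2)² = (-1*12 - 1*(-9))*(-2)² = (-12 + 9)*4 = -3*4 = -12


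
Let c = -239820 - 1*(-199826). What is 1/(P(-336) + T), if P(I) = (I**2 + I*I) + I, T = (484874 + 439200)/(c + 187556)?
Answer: 73781/16634831173 ≈ 4.4353e-6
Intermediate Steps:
c = -39994 (c = -239820 + 199826 = -39994)
T = 462037/73781 (T = (484874 + 439200)/(-39994 + 187556) = 924074/147562 = 924074*(1/147562) = 462037/73781 ≈ 6.2623)
P(I) = I + 2*I**2 (P(I) = (I**2 + I**2) + I = 2*I**2 + I = I + 2*I**2)
1/(P(-336) + T) = 1/(-336*(1 + 2*(-336)) + 462037/73781) = 1/(-336*(1 - 672) + 462037/73781) = 1/(-336*(-671) + 462037/73781) = 1/(225456 + 462037/73781) = 1/(16634831173/73781) = 73781/16634831173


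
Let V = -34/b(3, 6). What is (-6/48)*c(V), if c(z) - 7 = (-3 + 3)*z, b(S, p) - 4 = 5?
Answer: -7/8 ≈ -0.87500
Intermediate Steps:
b(S, p) = 9 (b(S, p) = 4 + 5 = 9)
V = -34/9 ≈ -3.7778
c(z) = 7 (c(z) = 7 + (-3 + 3)*z = 7 + 0*z = 7 + 0 = 7)
(-6/48)*c(V) = -6/48*7 = -6*1/48*7 = -⅛*7 = -7/8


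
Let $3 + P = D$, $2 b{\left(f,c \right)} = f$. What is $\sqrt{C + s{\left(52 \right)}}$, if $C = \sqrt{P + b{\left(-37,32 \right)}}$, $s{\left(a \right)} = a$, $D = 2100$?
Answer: $\frac{\sqrt{208 + 2 \sqrt{8314}}}{2} \approx 9.8788$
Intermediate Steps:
$b{\left(f,c \right)} = \frac{f}{2}$
$P = 2097$ ($P = -3 + 2100 = 2097$)
$C = \frac{\sqrt{8314}}{2}$ ($C = \sqrt{2097 + \frac{1}{2} \left(-37\right)} = \sqrt{2097 - \frac{37}{2}} = \sqrt{\frac{4157}{2}} = \frac{\sqrt{8314}}{2} \approx 45.591$)
$\sqrt{C + s{\left(52 \right)}} = \sqrt{\frac{\sqrt{8314}}{2} + 52} = \sqrt{52 + \frac{\sqrt{8314}}{2}}$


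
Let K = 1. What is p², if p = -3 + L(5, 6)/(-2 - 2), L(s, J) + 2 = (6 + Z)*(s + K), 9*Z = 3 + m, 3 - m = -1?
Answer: 1444/9 ≈ 160.44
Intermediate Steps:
m = 4 (m = 3 - 1*(-1) = 3 + 1 = 4)
Z = 7/9 (Z = (3 + 4)/9 = (⅑)*7 = 7/9 ≈ 0.77778)
L(s, J) = 43/9 + 61*s/9 (L(s, J) = -2 + (6 + 7/9)*(s + 1) = -2 + 61*(1 + s)/9 = -2 + (61/9 + 61*s/9) = 43/9 + 61*s/9)
p = -38/3 (p = -3 + (43/9 + (61/9)*5)/(-2 - 2) = -3 + (43/9 + 305/9)/(-4) = -3 - ¼*116/3 = -3 - 29/3 = -38/3 ≈ -12.667)
p² = (-38/3)² = 1444/9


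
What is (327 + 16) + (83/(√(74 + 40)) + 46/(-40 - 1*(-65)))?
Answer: 8621/25 + 83*√114/114 ≈ 352.61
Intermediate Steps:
(327 + 16) + (83/(√(74 + 40)) + 46/(-40 - 1*(-65))) = 343 + (83/(√114) + 46/(-40 + 65)) = 343 + (83*(√114/114) + 46/25) = 343 + (83*√114/114 + 46*(1/25)) = 343 + (83*√114/114 + 46/25) = 343 + (46/25 + 83*√114/114) = 8621/25 + 83*√114/114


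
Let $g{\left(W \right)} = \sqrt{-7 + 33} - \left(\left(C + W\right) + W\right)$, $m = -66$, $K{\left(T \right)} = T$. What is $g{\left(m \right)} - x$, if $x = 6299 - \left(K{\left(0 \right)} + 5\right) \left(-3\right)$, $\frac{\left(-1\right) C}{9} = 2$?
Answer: $-6164 + \sqrt{26} \approx -6158.9$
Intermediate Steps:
$C = -18$ ($C = \left(-9\right) 2 = -18$)
$g{\left(W \right)} = 18 + \sqrt{26} - 2 W$ ($g{\left(W \right)} = \sqrt{-7 + 33} - \left(\left(-18 + W\right) + W\right) = \sqrt{26} - \left(-18 + 2 W\right) = 18 + \sqrt{26} - 2 W$)
$x = 6314$ ($x = 6299 - \left(0 + 5\right) \left(-3\right) = 6299 - 5 \left(-3\right) = 6299 - -15 = 6299 + 15 = 6314$)
$g{\left(m \right)} - x = \left(18 + \sqrt{26} - -132\right) - 6314 = \left(18 + \sqrt{26} + 132\right) - 6314 = \left(150 + \sqrt{26}\right) - 6314 = -6164 + \sqrt{26}$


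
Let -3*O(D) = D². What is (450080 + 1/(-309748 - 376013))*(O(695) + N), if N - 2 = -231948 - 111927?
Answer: -467490797539012076/2057283 ≈ -2.2724e+11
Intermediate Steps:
O(D) = -D²/3
N = -343873 (N = 2 + (-231948 - 111927) = 2 - 343875 = -343873)
(450080 + 1/(-309748 - 376013))*(O(695) + N) = (450080 + 1/(-309748 - 376013))*(-⅓*695² - 343873) = (450080 + 1/(-685761))*(-⅓*483025 - 343873) = (450080 - 1/685761)*(-483025/3 - 343873) = (308647310879/685761)*(-1514644/3) = -467490797539012076/2057283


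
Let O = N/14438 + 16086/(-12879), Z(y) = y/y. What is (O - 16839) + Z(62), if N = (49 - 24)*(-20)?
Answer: -521869051474/30991167 ≈ -16839.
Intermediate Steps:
N = -500 (N = 25*(-20) = -500)
Z(y) = 1
O = -39781528/30991167 (O = -500/14438 + 16086/(-12879) = -500*1/14438 + 16086*(-1/12879) = -250/7219 - 5362/4293 = -39781528/30991167 ≈ -1.2836)
(O - 16839) + Z(62) = (-39781528/30991167 - 16839) + 1 = -521900042641/30991167 + 1 = -521869051474/30991167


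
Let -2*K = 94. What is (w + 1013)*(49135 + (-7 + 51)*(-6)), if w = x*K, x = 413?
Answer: -899128658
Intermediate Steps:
K = -47 (K = -½*94 = -47)
w = -19411 (w = 413*(-47) = -19411)
(w + 1013)*(49135 + (-7 + 51)*(-6)) = (-19411 + 1013)*(49135 + (-7 + 51)*(-6)) = -18398*(49135 + 44*(-6)) = -18398*(49135 - 264) = -18398*48871 = -899128658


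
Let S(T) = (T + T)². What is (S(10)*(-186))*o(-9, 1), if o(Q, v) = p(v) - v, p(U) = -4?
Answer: 372000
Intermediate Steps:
o(Q, v) = -4 - v
S(T) = 4*T² (S(T) = (2*T)² = 4*T²)
(S(10)*(-186))*o(-9, 1) = ((4*10²)*(-186))*(-4 - 1*1) = ((4*100)*(-186))*(-4 - 1) = (400*(-186))*(-5) = -74400*(-5) = 372000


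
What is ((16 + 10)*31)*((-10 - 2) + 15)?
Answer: 2418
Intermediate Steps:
((16 + 10)*31)*((-10 - 2) + 15) = (26*31)*(-12 + 15) = 806*3 = 2418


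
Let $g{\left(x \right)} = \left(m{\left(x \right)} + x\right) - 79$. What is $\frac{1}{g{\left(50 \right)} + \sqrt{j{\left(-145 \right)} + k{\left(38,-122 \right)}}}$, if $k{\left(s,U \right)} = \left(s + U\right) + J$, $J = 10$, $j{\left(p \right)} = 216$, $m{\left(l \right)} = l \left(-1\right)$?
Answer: $- \frac{79}{6099} - \frac{\sqrt{142}}{6099} \approx -0.014907$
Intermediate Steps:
$m{\left(l \right)} = - l$
$k{\left(s,U \right)} = 10 + U + s$ ($k{\left(s,U \right)} = \left(s + U\right) + 10 = \left(U + s\right) + 10 = 10 + U + s$)
$g{\left(x \right)} = -79$ ($g{\left(x \right)} = \left(- x + x\right) - 79 = 0 - 79 = -79$)
$\frac{1}{g{\left(50 \right)} + \sqrt{j{\left(-145 \right)} + k{\left(38,-122 \right)}}} = \frac{1}{-79 + \sqrt{216 + \left(10 - 122 + 38\right)}} = \frac{1}{-79 + \sqrt{216 - 74}} = \frac{1}{-79 + \sqrt{142}}$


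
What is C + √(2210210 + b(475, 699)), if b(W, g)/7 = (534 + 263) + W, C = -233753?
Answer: -233753 + √2219114 ≈ -2.3226e+5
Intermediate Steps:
b(W, g) = 5579 + 7*W (b(W, g) = 7*((534 + 263) + W) = 7*(797 + W) = 5579 + 7*W)
C + √(2210210 + b(475, 699)) = -233753 + √(2210210 + (5579 + 7*475)) = -233753 + √(2210210 + (5579 + 3325)) = -233753 + √(2210210 + 8904) = -233753 + √2219114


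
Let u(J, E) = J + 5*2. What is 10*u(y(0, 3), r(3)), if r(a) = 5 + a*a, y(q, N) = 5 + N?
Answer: 180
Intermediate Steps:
r(a) = 5 + a**2
u(J, E) = 10 + J (u(J, E) = J + 10 = 10 + J)
10*u(y(0, 3), r(3)) = 10*(10 + (5 + 3)) = 10*(10 + 8) = 10*18 = 180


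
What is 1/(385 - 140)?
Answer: 1/245 ≈ 0.0040816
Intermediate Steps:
1/(385 - 140) = 1/245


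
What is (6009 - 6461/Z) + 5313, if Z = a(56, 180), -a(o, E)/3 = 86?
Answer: 2927537/258 ≈ 11347.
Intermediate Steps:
a(o, E) = -258 (a(o, E) = -3*86 = -258)
Z = -258
(6009 - 6461/Z) + 5313 = (6009 - 6461/(-258)) + 5313 = (6009 - 6461*(-1/258)) + 5313 = (6009 + 6461/258) + 5313 = 1556783/258 + 5313 = 2927537/258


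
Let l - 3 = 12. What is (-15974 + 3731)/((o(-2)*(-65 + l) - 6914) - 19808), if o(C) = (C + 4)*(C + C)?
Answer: 4081/8774 ≈ 0.46512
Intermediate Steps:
l = 15 (l = 3 + 12 = 15)
o(C) = 2*C*(4 + C) (o(C) = (4 + C)*(2*C) = 2*C*(4 + C))
(-15974 + 3731)/((o(-2)*(-65 + l) - 6914) - 19808) = (-15974 + 3731)/(((2*(-2)*(4 - 2))*(-65 + 15) - 6914) - 19808) = -12243/(((2*(-2)*2)*(-50) - 6914) - 19808) = -12243/((-8*(-50) - 6914) - 19808) = -12243/((400 - 6914) - 19808) = -12243/(-6514 - 19808) = -12243/(-26322) = -12243*(-1/26322) = 4081/8774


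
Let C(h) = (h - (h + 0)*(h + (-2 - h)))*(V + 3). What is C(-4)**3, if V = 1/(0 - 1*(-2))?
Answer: -74088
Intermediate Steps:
V = 1/2 (V = 1/(0 + 2) = 1/2 ≈ 0.50000)
C(h) = 21*h/2 (C(h) = (h - (h + 0)*(h + (-2 - h)))*(1/2 + 3) = (h - h*(-2))*(7/2) = (h - (-2)*h)*(7/2) = (h + 2*h)*(7/2) = (3*h)*(7/2) = 21*h/2)
C(-4)**3 = ((21/2)*(-4))**3 = (-42)**3 = -74088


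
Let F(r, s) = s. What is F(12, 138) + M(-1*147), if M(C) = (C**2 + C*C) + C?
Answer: 43209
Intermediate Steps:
M(C) = C + 2*C**2 (M(C) = (C**2 + C**2) + C = 2*C**2 + C = C + 2*C**2)
F(12, 138) + M(-1*147) = 138 + (-1*147)*(1 + 2*(-1*147)) = 138 - 147*(1 + 2*(-147)) = 138 - 147*(1 - 294) = 138 - 147*(-293) = 138 + 43071 = 43209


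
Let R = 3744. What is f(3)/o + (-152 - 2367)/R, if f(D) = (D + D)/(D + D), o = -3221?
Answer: -8117443/12059424 ≈ -0.67312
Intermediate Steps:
f(D) = 1 (f(D) = (2*D)/((2*D)) = (2*D)*(1/(2*D)) = 1)
f(3)/o + (-152 - 2367)/R = 1/(-3221) + (-152 - 2367)/3744 = 1*(-1/3221) - 2519*1/3744 = -1/3221 - 2519/3744 = -8117443/12059424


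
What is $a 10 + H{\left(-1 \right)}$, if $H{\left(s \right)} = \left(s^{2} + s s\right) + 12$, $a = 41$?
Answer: $424$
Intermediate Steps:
$H{\left(s \right)} = 12 + 2 s^{2}$ ($H{\left(s \right)} = \left(s^{2} + s^{2}\right) + 12 = 2 s^{2} + 12 = 12 + 2 s^{2}$)
$a 10 + H{\left(-1 \right)} = 41 \cdot 10 + \left(12 + 2 \left(-1\right)^{2}\right) = 410 + \left(12 + 2 \cdot 1\right) = 410 + \left(12 + 2\right) = 410 + 14 = 424$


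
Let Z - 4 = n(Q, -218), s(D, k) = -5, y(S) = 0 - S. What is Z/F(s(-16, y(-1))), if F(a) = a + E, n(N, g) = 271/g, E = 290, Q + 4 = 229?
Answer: 601/62130 ≈ 0.0096733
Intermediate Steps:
Q = 225 (Q = -4 + 229 = 225)
y(S) = -S
Z = 601/218 (Z = 4 + 271/(-218) = 4 + 271*(-1/218) = 4 - 271/218 = 601/218 ≈ 2.7569)
F(a) = 290 + a (F(a) = a + 290 = 290 + a)
Z/F(s(-16, y(-1))) = 601/(218*(290 - 5)) = (601/218)/285 = (601/218)*(1/285) = 601/62130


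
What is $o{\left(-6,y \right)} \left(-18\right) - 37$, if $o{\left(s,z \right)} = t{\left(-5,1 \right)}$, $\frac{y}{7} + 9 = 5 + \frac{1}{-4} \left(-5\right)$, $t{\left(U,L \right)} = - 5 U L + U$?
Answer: $-397$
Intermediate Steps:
$t{\left(U,L \right)} = U - 5 L U$ ($t{\left(U,L \right)} = - 5 L U + U = U - 5 L U$)
$y = - \frac{77}{4}$ ($y = -63 + 7 \left(5 + \frac{1}{-4} \left(-5\right)\right) = -63 + 7 \left(5 - - \frac{5}{4}\right) = -63 + 7 \left(5 + \frac{5}{4}\right) = -63 + 7 \cdot \frac{25}{4} = -63 + \frac{175}{4} = - \frac{77}{4} \approx -19.25$)
$o{\left(s,z \right)} = 20$ ($o{\left(s,z \right)} = - 5 \left(1 - 5\right) = \left(-5\right) \left(-4\right) = 20$)
$o{\left(-6,y \right)} \left(-18\right) - 37 = 20 \left(-18\right) - 37 = -360 - 37 = -397$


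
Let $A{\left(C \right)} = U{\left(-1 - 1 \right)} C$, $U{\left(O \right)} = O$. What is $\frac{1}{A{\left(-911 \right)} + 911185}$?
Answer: $\frac{1}{913007} \approx 1.0953 \cdot 10^{-6}$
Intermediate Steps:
$A{\left(C \right)} = - 2 C$ ($A{\left(C \right)} = \left(-1 - 1\right) C = - 2 C$)
$\frac{1}{A{\left(-911 \right)} + 911185} = \frac{1}{\left(-2\right) \left(-911\right) + 911185} = \frac{1}{1822 + 911185} = \frac{1}{913007}$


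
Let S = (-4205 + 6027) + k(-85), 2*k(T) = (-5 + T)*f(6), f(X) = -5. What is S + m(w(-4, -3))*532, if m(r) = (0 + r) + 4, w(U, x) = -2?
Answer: 3111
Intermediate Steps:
k(T) = 25/2 - 5*T/2 (k(T) = ((-5 + T)*(-5))/2 = (25 - 5*T)/2 = 25/2 - 5*T/2)
m(r) = 4 + r (m(r) = r + 4 = 4 + r)
S = 2047 (S = (-4205 + 6027) + (25/2 - 5/2*(-85)) = 1822 + (25/2 + 425/2) = 1822 + 225 = 2047)
S + m(w(-4, -3))*532 = 2047 + (4 - 2)*532 = 2047 + 2*532 = 2047 + 1064 = 3111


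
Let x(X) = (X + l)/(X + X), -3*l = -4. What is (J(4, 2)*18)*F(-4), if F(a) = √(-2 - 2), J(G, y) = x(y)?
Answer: 30*I ≈ 30.0*I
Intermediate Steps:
l = 4/3 (l = -⅓*(-4) = 4/3 ≈ 1.3333)
x(X) = (4/3 + X)/(2*X) (x(X) = (X + 4/3)/(X + X) = (4/3 + X)/((2*X)) = (4/3 + X)*(1/(2*X)) = (4/3 + X)/(2*X))
J(G, y) = (4 + 3*y)/(6*y)
F(a) = 2*I (F(a) = √(-4) = 2*I)
(J(4, 2)*18)*F(-4) = (((⅙)*(4 + 3*2)/2)*18)*(2*I) = (((⅙)*(½)*(4 + 6))*18)*(2*I) = (((⅙)*(½)*10)*18)*(2*I) = ((⅚)*18)*(2*I) = 15*(2*I) = 30*I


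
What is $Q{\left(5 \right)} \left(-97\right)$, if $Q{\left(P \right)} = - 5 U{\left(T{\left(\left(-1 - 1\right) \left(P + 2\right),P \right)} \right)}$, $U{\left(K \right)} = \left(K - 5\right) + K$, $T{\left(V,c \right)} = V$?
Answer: $-16005$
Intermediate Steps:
$U{\left(K \right)} = -5 + 2 K$ ($U{\left(K \right)} = \left(-5 + K\right) + K = -5 + 2 K$)
$Q{\left(P \right)} = 65 + 20 P$ ($Q{\left(P \right)} = - 5 \left(-5 + 2 \left(-1 - 1\right) \left(P + 2\right)\right) = - 5 \left(-5 + 2 \left(- 2 \left(2 + P\right)\right)\right) = - 5 \left(-5 + 2 \left(-4 - 2 P\right)\right) = - 5 \left(-5 - \left(8 + 4 P\right)\right) = - 5 \left(-13 - 4 P\right) = 65 + 20 P$)
$Q{\left(5 \right)} \left(-97\right) = \left(65 + 20 \cdot 5\right) \left(-97\right) = \left(65 + 100\right) \left(-97\right) = 165 \left(-97\right) = -16005$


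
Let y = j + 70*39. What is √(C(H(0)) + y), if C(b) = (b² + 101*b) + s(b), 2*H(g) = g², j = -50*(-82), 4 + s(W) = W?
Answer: √6826 ≈ 82.620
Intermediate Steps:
s(W) = -4 + W
j = 4100
H(g) = g²/2
C(b) = -4 + b² + 102*b (C(b) = (b² + 101*b) + (-4 + b) = -4 + b² + 102*b)
y = 6830 (y = 4100 + 70*39 = 4100 + 2730 = 6830)
√(C(H(0)) + y) = √((-4 + ((½)*0²)² + 102*((½)*0²)) + 6830) = √((-4 + ((½)*0)² + 102*((½)*0)) + 6830) = √((-4 + 0² + 102*0) + 6830) = √((-4 + 0 + 0) + 6830) = √(-4 + 6830) = √6826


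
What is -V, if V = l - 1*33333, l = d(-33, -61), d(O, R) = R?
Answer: 33394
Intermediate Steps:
l = -61
V = -33394 (V = -61 - 1*33333 = -61 - 33333 = -33394)
-V = -1*(-33394) = 33394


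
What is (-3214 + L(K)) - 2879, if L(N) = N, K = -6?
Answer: -6099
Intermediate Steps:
(-3214 + L(K)) - 2879 = (-3214 - 6) - 2879 = -3220 - 2879 = -6099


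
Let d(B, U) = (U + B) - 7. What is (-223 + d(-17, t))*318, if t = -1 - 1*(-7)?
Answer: -76638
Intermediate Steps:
t = 6 (t = -1 + 7 = 6)
d(B, U) = -7 + B + U (d(B, U) = (B + U) - 7 = -7 + B + U)
(-223 + d(-17, t))*318 = (-223 + (-7 - 17 + 6))*318 = (-223 - 18)*318 = -241*318 = -76638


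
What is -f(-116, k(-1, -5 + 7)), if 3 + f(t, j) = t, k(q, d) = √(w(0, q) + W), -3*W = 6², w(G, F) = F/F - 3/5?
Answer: 119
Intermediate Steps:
w(G, F) = ⅖ (w(G, F) = 1 - 3*⅕ = 1 - ⅗ = ⅖)
W = -12 (W = -⅓*6² = -⅓*36 = -12)
k(q, d) = I*√290/5 (k(q, d) = √(⅖ - 12) = √(-58/5) = I*√290/5)
f(t, j) = -3 + t
-f(-116, k(-1, -5 + 7)) = -(-3 - 116) = -1*(-119) = 119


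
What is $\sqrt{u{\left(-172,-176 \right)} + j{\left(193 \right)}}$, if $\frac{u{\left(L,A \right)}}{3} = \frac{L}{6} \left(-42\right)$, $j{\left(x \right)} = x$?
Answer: $\sqrt{3805} \approx 61.685$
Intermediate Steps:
$u{\left(L,A \right)} = - 21 L$ ($u{\left(L,A \right)} = 3 \frac{L}{6} \left(-42\right) = 3 \left(- 7 L\right) = - 21 L$)
$\sqrt{u{\left(-172,-176 \right)} + j{\left(193 \right)}} = \sqrt{\left(-21\right) \left(-172\right) + 193} = \sqrt{3612 + 193} = \sqrt{3805}$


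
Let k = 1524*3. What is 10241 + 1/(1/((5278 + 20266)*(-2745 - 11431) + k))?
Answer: -362096931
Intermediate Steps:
k = 4572
10241 + 1/(1/((5278 + 20266)*(-2745 - 11431) + k)) = 10241 + 1/(1/((5278 + 20266)*(-2745 - 11431) + 4572)) = 10241 + 1/(1/(25544*(-14176) + 4572)) = 10241 + 1/(1/(-362111744 + 4572)) = 10241 + 1/(1/(-362107172)) = 10241 + 1/(-1/362107172) = 10241 - 362107172 = -362096931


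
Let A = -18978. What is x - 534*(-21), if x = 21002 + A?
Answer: 13238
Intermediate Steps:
x = 2024 (x = 21002 - 18978 = 2024)
x - 534*(-21) = 2024 - 534*(-21) = 2024 - 1*(-11214) = 2024 + 11214 = 13238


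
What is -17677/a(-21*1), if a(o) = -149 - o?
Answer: 17677/128 ≈ 138.10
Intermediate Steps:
-17677/a(-21*1) = -17677/(-149 - (-21)) = -17677/(-149 - 1*(-21)) = -17677/(-149 + 21) = -17677/(-128) = -17677*(-1/128) = 17677/128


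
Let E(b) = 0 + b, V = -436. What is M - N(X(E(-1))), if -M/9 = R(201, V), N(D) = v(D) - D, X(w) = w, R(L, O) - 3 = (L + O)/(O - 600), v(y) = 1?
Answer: -32159/1036 ≈ -31.042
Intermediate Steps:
E(b) = b
R(L, O) = 3 + (L + O)/(-600 + O) (R(L, O) = 3 + (L + O)/(O - 600) = 3 + (L + O)/(-600 + O))
N(D) = 1 - D
M = -30087/1036 (M = -9*(-1800 + 201 + 4*(-436))/(-600 - 436) = -9*(-1800 + 201 - 1744)/(-1036) = -(-9)*(-3343)/1036 = -9*3343/1036 = -30087/1036 ≈ -29.042)
M - N(X(E(-1))) = -30087/1036 - (1 - 1*(-1)) = -30087/1036 - (1 + 1) = -30087/1036 - 1*2 = -30087/1036 - 2 = -32159/1036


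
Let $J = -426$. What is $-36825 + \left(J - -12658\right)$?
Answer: $-24593$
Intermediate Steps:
$-36825 + \left(J - -12658\right) = -36825 - -12232 = -36825 + \left(-426 + 12658\right) = -36825 + 12232 = -24593$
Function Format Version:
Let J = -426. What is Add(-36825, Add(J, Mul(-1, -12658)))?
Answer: -24593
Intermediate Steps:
Add(-36825, Add(J, Mul(-1, -12658))) = Add(-36825, Add(-426, Mul(-1, -12658))) = Add(-36825, Add(-426, 12658)) = Add(-36825, 12232) = -24593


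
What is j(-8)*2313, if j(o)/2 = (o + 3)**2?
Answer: 115650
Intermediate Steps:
j(o) = 2*(3 + o)**2 (j(o) = 2*(o + 3)**2 = 2*(3 + o)**2)
j(-8)*2313 = (2*(3 - 8)**2)*2313 = (2*(-5)**2)*2313 = (2*25)*2313 = 50*2313 = 115650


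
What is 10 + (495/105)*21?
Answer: 109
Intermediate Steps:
10 + (495/105)*21 = 10 + (495*(1/105))*21 = 10 + (33/7)*21 = 10 + 99 = 109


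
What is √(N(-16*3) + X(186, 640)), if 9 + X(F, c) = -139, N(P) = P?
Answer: 14*I ≈ 14.0*I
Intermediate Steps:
X(F, c) = -148 (X(F, c) = -9 - 139 = -148)
√(N(-16*3) + X(186, 640)) = √(-16*3 - 148) = √(-48 - 148) = √(-196) = 14*I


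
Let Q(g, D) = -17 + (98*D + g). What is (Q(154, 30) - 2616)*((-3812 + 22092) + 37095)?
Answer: 25527875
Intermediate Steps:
Q(g, D) = -17 + g + 98*D (Q(g, D) = -17 + (g + 98*D) = -17 + g + 98*D)
(Q(154, 30) - 2616)*((-3812 + 22092) + 37095) = ((-17 + 154 + 98*30) - 2616)*((-3812 + 22092) + 37095) = ((-17 + 154 + 2940) - 2616)*(18280 + 37095) = (3077 - 2616)*55375 = 461*55375 = 25527875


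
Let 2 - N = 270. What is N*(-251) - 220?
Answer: 67048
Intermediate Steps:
N = -268 (N = 2 - 1*270 = 2 - 270 = -268)
N*(-251) - 220 = -268*(-251) - 220 = 67268 - 220 = 67048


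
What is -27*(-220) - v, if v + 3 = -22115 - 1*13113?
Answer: 41171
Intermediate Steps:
v = -35231 (v = -3 + (-22115 - 1*13113) = -3 + (-22115 - 13113) = -3 - 35228 = -35231)
-27*(-220) - v = -27*(-220) - 1*(-35231) = 5940 + 35231 = 41171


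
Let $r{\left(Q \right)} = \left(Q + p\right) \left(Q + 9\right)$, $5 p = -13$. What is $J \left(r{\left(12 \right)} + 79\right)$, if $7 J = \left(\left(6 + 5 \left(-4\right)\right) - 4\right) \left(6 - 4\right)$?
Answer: $- \frac{49752}{35} \approx -1421.5$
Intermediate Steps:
$p = - \frac{13}{5}$ ($p = \frac{1}{5} \left(-13\right) = - \frac{13}{5} \approx -2.6$)
$J = - \frac{36}{7}$ ($J = \frac{\left(\left(6 + 5 \left(-4\right)\right) - 4\right) \left(6 - 4\right)}{7} = \frac{\left(\left(6 - 20\right) - 4\right) 2}{7} = \frac{\left(-14 - 4\right) 2}{7} = \frac{\left(-18\right) 2}{7} = \frac{1}{7} \left(-36\right) = - \frac{36}{7} \approx -5.1429$)
$r{\left(Q \right)} = \left(9 + Q\right) \left(- \frac{13}{5} + Q\right)$ ($r{\left(Q \right)} = \left(Q - \frac{13}{5}\right) \left(Q + 9\right) = \left(- \frac{13}{5} + Q\right) \left(9 + Q\right) = \left(9 + Q\right) \left(- \frac{13}{5} + Q\right)$)
$J \left(r{\left(12 \right)} + 79\right) = - \frac{36 \left(\left(- \frac{117}{5} + 12^{2} + \frac{32}{5} \cdot 12\right) + 79\right)}{7} = - \frac{36 \left(\left(- \frac{117}{5} + 144 + \frac{384}{5}\right) + 79\right)}{7} = - \frac{36 \left(\frac{987}{5} + 79\right)}{7} = \left(- \frac{36}{7}\right) \frac{1382}{5} = - \frac{49752}{35}$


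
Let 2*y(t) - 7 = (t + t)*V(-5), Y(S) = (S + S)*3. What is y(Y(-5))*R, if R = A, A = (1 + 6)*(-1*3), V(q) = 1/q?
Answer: -399/2 ≈ -199.50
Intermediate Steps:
Y(S) = 6*S (Y(S) = (2*S)*3 = 6*S)
A = -21 (A = 7*(-3) = -21)
y(t) = 7/2 - t/5 (y(t) = 7/2 + ((t + t)/(-5))/2 = 7/2 + ((2*t)*(-⅕))/2 = 7/2 + (-2*t/5)/2 = 7/2 - t/5)
R = -21
y(Y(-5))*R = (7/2 - 6*(-5)/5)*(-21) = (7/2 - ⅕*(-30))*(-21) = (7/2 + 6)*(-21) = (19/2)*(-21) = -399/2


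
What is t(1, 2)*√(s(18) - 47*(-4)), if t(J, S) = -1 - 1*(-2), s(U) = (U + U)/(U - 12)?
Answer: √194 ≈ 13.928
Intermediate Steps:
s(U) = 2*U/(-12 + U) (s(U) = (2*U)/(-12 + U) = 2*U/(-12 + U))
t(J, S) = 1 (t(J, S) = -1 + 2 = 1)
t(1, 2)*√(s(18) - 47*(-4)) = 1*√(2*18/(-12 + 18) - 47*(-4)) = 1*√(2*18/6 + 188) = 1*√(2*18*(⅙) + 188) = 1*√(6 + 188) = 1*√194 = √194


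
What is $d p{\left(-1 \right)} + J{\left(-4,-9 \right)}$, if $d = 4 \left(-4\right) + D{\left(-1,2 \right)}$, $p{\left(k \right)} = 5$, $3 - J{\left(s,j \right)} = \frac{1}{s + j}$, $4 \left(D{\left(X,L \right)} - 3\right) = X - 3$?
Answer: $- \frac{870}{13} \approx -66.923$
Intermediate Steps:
$D{\left(X,L \right)} = \frac{9}{4} + \frac{X}{4}$ ($D{\left(X,L \right)} = 3 + \frac{X - 3}{4} = 3 + \frac{-3 + X}{4} = 3 + \left(- \frac{3}{4} + \frac{X}{4}\right) = \frac{9}{4} + \frac{X}{4}$)
$J{\left(s,j \right)} = 3 - \frac{1}{j + s}$ ($J{\left(s,j \right)} = 3 - \frac{1}{s + j} = 3 - \frac{1}{j + s}$)
$d = -14$ ($d = 4 \left(-4\right) + \left(\frac{9}{4} + \frac{1}{4} \left(-1\right)\right) = -16 + \left(\frac{9}{4} - \frac{1}{4}\right) = -16 + 2 = -14$)
$d p{\left(-1 \right)} + J{\left(-4,-9 \right)} = \left(-14\right) 5 + \frac{-1 + 3 \left(-9\right) + 3 \left(-4\right)}{-9 - 4} = -70 + \frac{-1 - 27 - 12}{-13} = -70 - - \frac{40}{13} = -70 + \frac{40}{13} = - \frac{870}{13}$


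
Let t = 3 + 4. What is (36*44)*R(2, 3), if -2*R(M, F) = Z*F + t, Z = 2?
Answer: -10296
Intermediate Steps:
t = 7
R(M, F) = -7/2 - F (R(M, F) = -(2*F + 7)/2 = -(7 + 2*F)/2 = -7/2 - F)
(36*44)*R(2, 3) = (36*44)*(-7/2 - 1*3) = 1584*(-7/2 - 3) = 1584*(-13/2) = -10296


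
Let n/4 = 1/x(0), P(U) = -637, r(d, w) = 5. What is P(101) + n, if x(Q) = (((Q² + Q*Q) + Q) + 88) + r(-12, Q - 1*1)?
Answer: -59237/93 ≈ -636.96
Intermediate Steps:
x(Q) = 93 + Q + 2*Q² (x(Q) = (((Q² + Q*Q) + Q) + 88) + 5 = (((Q² + Q²) + Q) + 88) + 5 = ((2*Q² + Q) + 88) + 5 = ((Q + 2*Q²) + 88) + 5 = (88 + Q + 2*Q²) + 5 = 93 + Q + 2*Q²)
n = 4/93 (n = 4/(93 + 0 + 2*0²) = 4/(93 + 0 + 2*0) = 4/(93 + 0 + 0) = 4/93 ≈ 0.043011)
P(101) + n = -637 + 4/93 = -59237/93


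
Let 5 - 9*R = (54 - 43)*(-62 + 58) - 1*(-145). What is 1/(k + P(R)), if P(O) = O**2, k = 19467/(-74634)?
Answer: 31986/3630953 ≈ 0.0088093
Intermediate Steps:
k = -927/3554 (k = 19467*(-1/74634) = -927/3554 ≈ -0.26083)
R = -32/3 (R = 5/9 - ((54 - 43)*(-62 + 58) - 1*(-145))/9 = 5/9 - (11*(-4) + 145)/9 = 5/9 - (-44 + 145)/9 = 5/9 - 1/9*101 = 5/9 - 101/9 = -32/3 ≈ -10.667)
1/(k + P(R)) = 1/(-927/3554 + (-32/3)**2) = 1/(-927/3554 + 1024/9) = 1/(3630953/31986) = 31986/3630953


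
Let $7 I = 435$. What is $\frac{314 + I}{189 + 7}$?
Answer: $\frac{2633}{1372} \approx 1.9191$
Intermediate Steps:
$I = \frac{435}{7}$ ($I = \frac{1}{7} \cdot 435 = \frac{435}{7} \approx 62.143$)
$\frac{314 + I}{189 + 7} = \frac{314 + \frac{435}{7}}{189 + 7} = \frac{2633}{7 \cdot 196} = \frac{2633}{7} \cdot \frac{1}{196} = \frac{2633}{1372}$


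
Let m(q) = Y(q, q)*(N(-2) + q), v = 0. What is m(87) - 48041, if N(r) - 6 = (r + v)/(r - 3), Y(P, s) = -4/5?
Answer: -1202893/25 ≈ -48116.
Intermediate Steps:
Y(P, s) = -⅘ (Y(P, s) = -4*⅕ = -⅘)
N(r) = 6 + r/(-3 + r) (N(r) = 6 + (r + 0)/(r - 3) = 6 + r/(-3 + r))
m(q) = -128/25 - 4*q/5 (m(q) = -4*((-18 + 7*(-2))/(-3 - 2) + q)/5 = -4*((-18 - 14)/(-5) + q)/5 = -4*(-⅕*(-32) + q)/5 = -4*(32/5 + q)/5 = -128/25 - 4*q/5)
m(87) - 48041 = (-128/25 - ⅘*87) - 48041 = (-128/25 - 348/5) - 48041 = -1868/25 - 48041 = -1202893/25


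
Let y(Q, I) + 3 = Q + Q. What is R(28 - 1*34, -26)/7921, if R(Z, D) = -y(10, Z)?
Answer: -17/7921 ≈ -0.0021462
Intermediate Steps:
y(Q, I) = -3 + 2*Q (y(Q, I) = -3 + (Q + Q) = -3 + 2*Q)
R(Z, D) = -17 (R(Z, D) = -(-3 + 2*10) = -(-3 + 20) = -1*17 = -17)
R(28 - 1*34, -26)/7921 = -17/7921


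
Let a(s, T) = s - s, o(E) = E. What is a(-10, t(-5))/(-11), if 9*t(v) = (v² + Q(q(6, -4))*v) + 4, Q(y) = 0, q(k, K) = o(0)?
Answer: 0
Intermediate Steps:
q(k, K) = 0
t(v) = 4/9 + v²/9 (t(v) = ((v² + 0*v) + 4)/9 = ((v² + 0) + 4)/9 = (v² + 4)/9 = (4 + v²)/9 = 4/9 + v²/9)
a(s, T) = 0
a(-10, t(-5))/(-11) = 0/(-11) = -1/11*0 = 0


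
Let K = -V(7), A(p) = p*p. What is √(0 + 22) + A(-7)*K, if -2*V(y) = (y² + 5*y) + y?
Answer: 4459/2 + √22 ≈ 2234.2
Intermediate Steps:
A(p) = p²
V(y) = -3*y - y²/2 (V(y) = -((y² + 5*y) + y)/2 = -(y² + 6*y)/2 = -3*y - y²/2)
K = 91/2 (K = -(-1)*7*(6 + 7)/2 = -(-1)*7*13/2 = -1*(-91/2) = 91/2 ≈ 45.500)
√(0 + 22) + A(-7)*K = √(0 + 22) + (-7)²*(91/2) = √22 + 49*(91/2) = √22 + 4459/2 = 4459/2 + √22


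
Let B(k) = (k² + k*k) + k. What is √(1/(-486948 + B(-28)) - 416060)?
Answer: 191*I*√167951198338/121352 ≈ 645.03*I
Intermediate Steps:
B(k) = k + 2*k² (B(k) = (k² + k²) + k = 2*k² + k = k + 2*k²)
√(1/(-486948 + B(-28)) - 416060) = √(1/(-486948 - 28*(1 + 2*(-28))) - 416060) = √(1/(-486948 - 28*(1 - 56)) - 416060) = √(1/(-486948 - 28*(-55)) - 416060) = √(1/(-486948 + 1540) - 416060) = √(1/(-485408) - 416060) = √(-1/485408 - 416060) = √(-201958852481/485408) = 191*I*√167951198338/121352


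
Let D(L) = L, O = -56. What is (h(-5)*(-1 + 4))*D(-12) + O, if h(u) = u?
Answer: 124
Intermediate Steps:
(h(-5)*(-1 + 4))*D(-12) + O = -5*(-1 + 4)*(-12) - 56 = -5*3*(-12) - 56 = -15*(-12) - 56 = 180 - 56 = 124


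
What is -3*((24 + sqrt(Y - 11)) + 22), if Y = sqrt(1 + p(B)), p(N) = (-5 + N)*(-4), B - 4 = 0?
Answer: -138 - 3*I*sqrt(11 - sqrt(5)) ≈ -138.0 - 8.8812*I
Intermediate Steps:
B = 4 (B = 4 + 0 = 4)
p(N) = 20 - 4*N
Y = sqrt(5) (Y = sqrt(1 + (20 - 4*4)) = sqrt(1 + (20 - 16)) = sqrt(1 + 4) = sqrt(5) ≈ 2.2361)
-3*((24 + sqrt(Y - 11)) + 22) = -3*((24 + sqrt(sqrt(5) - 11)) + 22) = -3*((24 + sqrt(-11 + sqrt(5))) + 22) = -3*(46 + sqrt(-11 + sqrt(5))) = -138 - 3*sqrt(-11 + sqrt(5))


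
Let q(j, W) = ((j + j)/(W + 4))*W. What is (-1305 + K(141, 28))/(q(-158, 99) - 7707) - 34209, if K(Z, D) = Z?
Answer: -9408632351/275035 ≈ -34209.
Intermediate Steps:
q(j, W) = 2*W*j/(4 + W) (q(j, W) = ((2*j)/(4 + W))*W = (2*j/(4 + W))*W = 2*W*j/(4 + W))
(-1305 + K(141, 28))/(q(-158, 99) - 7707) - 34209 = (-1305 + 141)/(2*99*(-158)/(4 + 99) - 7707) - 34209 = -1164/(2*99*(-158)/103 - 7707) - 34209 = -1164/(2*99*(-158)*(1/103) - 7707) - 34209 = -1164/(-31284/103 - 7707) - 34209 = -1164/(-825105/103) - 34209 = -1164*(-103/825105) - 34209 = 39964/275035 - 34209 = -9408632351/275035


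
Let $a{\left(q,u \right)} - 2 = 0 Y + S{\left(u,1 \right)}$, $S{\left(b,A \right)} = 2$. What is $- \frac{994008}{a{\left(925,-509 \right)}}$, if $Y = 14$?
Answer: $-248502$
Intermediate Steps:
$a{\left(q,u \right)} = 4$ ($a{\left(q,u \right)} = 2 + \left(0 \cdot 14 + 2\right) = 2 + \left(0 + 2\right) = 2 + 2 = 4$)
$- \frac{994008}{a{\left(925,-509 \right)}} = - \frac{994008}{4} = \left(-994008\right) \frac{1}{4} = -248502$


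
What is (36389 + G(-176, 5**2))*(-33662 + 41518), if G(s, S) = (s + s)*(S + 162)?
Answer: -231241360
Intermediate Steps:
G(s, S) = 2*s*(162 + S) (G(s, S) = (2*s)*(162 + S) = 2*s*(162 + S))
(36389 + G(-176, 5**2))*(-33662 + 41518) = (36389 + 2*(-176)*(162 + 5**2))*(-33662 + 41518) = (36389 + 2*(-176)*(162 + 25))*7856 = (36389 + 2*(-176)*187)*7856 = (36389 - 65824)*7856 = -29435*7856 = -231241360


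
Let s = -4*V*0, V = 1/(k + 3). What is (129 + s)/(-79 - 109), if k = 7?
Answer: -129/188 ≈ -0.68617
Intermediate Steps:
V = ⅒ (V = 1/(7 + 3) = 1/10 = ⅒ ≈ 0.10000)
s = 0 (s = -4*⅒*0 = -⅖*0 = 0)
(129 + s)/(-79 - 109) = (129 + 0)/(-79 - 109) = 129/(-188) = 129*(-1/188) = -129/188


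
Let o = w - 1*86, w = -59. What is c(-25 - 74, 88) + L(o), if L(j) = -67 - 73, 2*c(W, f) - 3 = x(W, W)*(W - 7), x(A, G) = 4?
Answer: -701/2 ≈ -350.50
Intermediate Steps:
c(W, f) = -25/2 + 2*W (c(W, f) = 3/2 + (4*(W - 7))/2 = 3/2 + (4*(-7 + W))/2 = 3/2 + (-28 + 4*W)/2 = 3/2 + (-14 + 2*W) = -25/2 + 2*W)
o = -145 (o = -59 - 1*86 = -59 - 86 = -145)
L(j) = -140
c(-25 - 74, 88) + L(o) = (-25/2 + 2*(-25 - 74)) - 140 = (-25/2 + 2*(-99)) - 140 = (-25/2 - 198) - 140 = -421/2 - 140 = -701/2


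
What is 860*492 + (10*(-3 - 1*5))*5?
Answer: 422720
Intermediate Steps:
860*492 + (10*(-3 - 1*5))*5 = 423120 + (10*(-3 - 5))*5 = 423120 + (10*(-8))*5 = 423120 - 80*5 = 423120 - 400 = 422720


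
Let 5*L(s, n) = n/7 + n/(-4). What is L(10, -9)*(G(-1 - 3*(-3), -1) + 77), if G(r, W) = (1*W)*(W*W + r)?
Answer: 459/35 ≈ 13.114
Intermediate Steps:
L(s, n) = -3*n/140 (L(s, n) = (n/7 + n/(-4))/5 = (n*(⅐) + n*(-¼))/5 = (n/7 - n/4)/5 = (-3*n/28)/5 = -3*n/140)
G(r, W) = W*(r + W²) (G(r, W) = W*(W² + r) = W*(r + W²))
L(10, -9)*(G(-1 - 3*(-3), -1) + 77) = (-3/140*(-9))*(-((-1 - 3*(-3)) + (-1)²) + 77) = 27*(-((-1 - 1*(-9)) + 1) + 77)/140 = 27*(-((-1 + 9) + 1) + 77)/140 = 27*(-(8 + 1) + 77)/140 = 27*(-1*9 + 77)/140 = 27*(-9 + 77)/140 = (27/140)*68 = 459/35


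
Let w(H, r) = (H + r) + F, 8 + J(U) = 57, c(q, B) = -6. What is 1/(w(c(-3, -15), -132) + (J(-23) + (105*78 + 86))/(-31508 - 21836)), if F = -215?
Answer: -53344/18838757 ≈ -0.0028316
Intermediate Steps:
J(U) = 49 (J(U) = -8 + 57 = 49)
w(H, r) = -215 + H + r (w(H, r) = (H + r) - 215 = -215 + H + r)
1/(w(c(-3, -15), -132) + (J(-23) + (105*78 + 86))/(-31508 - 21836)) = 1/((-215 - 6 - 132) + (49 + (105*78 + 86))/(-31508 - 21836)) = 1/(-353 + (49 + (8190 + 86))/(-53344)) = 1/(-353 + (49 + 8276)*(-1/53344)) = 1/(-353 + 8325*(-1/53344)) = 1/(-353 - 8325/53344) = 1/(-18838757/53344) = -53344/18838757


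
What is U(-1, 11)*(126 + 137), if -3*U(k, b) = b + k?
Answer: -2630/3 ≈ -876.67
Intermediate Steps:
U(k, b) = -b/3 - k/3 (U(k, b) = -(b + k)/3 = -b/3 - k/3)
U(-1, 11)*(126 + 137) = (-1/3*11 - 1/3*(-1))*(126 + 137) = (-11/3 + 1/3)*263 = -10/3*263 = -2630/3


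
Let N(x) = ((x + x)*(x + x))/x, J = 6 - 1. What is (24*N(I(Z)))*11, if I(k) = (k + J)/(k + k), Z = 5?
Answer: 1056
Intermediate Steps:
J = 5
I(k) = (5 + k)/(2*k) (I(k) = (k + 5)/(k + k) = (5 + k)/((2*k)) = (5 + k)*(1/(2*k)) = (5 + k)/(2*k))
N(x) = 4*x (N(x) = ((2*x)*(2*x))/x = (4*x²)/x = 4*x)
(24*N(I(Z)))*11 = (24*(4*((½)*(5 + 5)/5)))*11 = (24*(4*((½)*(⅕)*10)))*11 = (24*(4*1))*11 = (24*4)*11 = 96*11 = 1056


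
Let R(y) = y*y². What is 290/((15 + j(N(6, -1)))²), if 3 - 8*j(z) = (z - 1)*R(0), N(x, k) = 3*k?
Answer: 18560/15129 ≈ 1.2268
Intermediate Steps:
R(y) = y³
j(z) = 3/8 (j(z) = 3/8 - (z - 1)*0³/8 = 3/8 - (-1 + z)*0/8 = 3/8 - ⅛*0 = 3/8 + 0 = 3/8)
290/((15 + j(N(6, -1)))²) = 290/((15 + 3/8)²) = 290/((123/8)²) = 290/(15129/64) = 290*(64/15129) = 18560/15129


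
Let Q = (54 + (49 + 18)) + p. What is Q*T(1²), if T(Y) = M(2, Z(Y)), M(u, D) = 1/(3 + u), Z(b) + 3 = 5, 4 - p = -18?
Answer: 143/5 ≈ 28.600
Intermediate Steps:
p = 22 (p = 4 - 1*(-18) = 4 + 18 = 22)
Q = 143 (Q = (54 + (49 + 18)) + 22 = (54 + 67) + 22 = 121 + 22 = 143)
Z(b) = 2 (Z(b) = -3 + 5 = 2)
T(Y) = ⅕ (T(Y) = 1/(3 + 2) = 1/5 = ⅕)
Q*T(1²) = 143*(⅕) = 143/5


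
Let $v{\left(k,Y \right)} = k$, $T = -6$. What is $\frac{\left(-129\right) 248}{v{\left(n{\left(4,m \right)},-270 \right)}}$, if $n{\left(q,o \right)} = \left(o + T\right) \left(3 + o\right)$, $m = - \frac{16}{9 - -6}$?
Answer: $\frac{3599100}{1537} \approx 2341.6$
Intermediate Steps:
$m = - \frac{16}{15}$ ($m = - \frac{16}{9 + 6} = - \frac{16}{15} \approx -1.0667$)
$n{\left(q,o \right)} = \left(-6 + o\right) \left(3 + o\right)$ ($n{\left(q,o \right)} = \left(o - 6\right) \left(3 + o\right) = \left(-6 + o\right) \left(3 + o\right)$)
$\frac{\left(-129\right) 248}{v{\left(n{\left(4,m \right)},-270 \right)}} = \frac{\left(-129\right) 248}{-18 + \left(- \frac{16}{15}\right)^{2} - - \frac{16}{5}} = - \frac{31992}{-18 + \frac{256}{225} + \frac{16}{5}} = - \frac{31992}{- \frac{3074}{225}} = \left(-31992\right) \left(- \frac{225}{3074}\right) = \frac{3599100}{1537}$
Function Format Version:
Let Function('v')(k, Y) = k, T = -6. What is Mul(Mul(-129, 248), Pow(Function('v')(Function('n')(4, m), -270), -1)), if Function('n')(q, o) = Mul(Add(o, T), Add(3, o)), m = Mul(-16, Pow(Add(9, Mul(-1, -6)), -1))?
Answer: Rational(3599100, 1537) ≈ 2341.6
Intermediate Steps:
m = Rational(-16, 15) (m = Mul(-16, Pow(Add(9, 6), -1)) = Mul(-16, Pow(15, -1)) = Mul(-16, Rational(1, 15)) = Rational(-16, 15) ≈ -1.0667)
Function('n')(q, o) = Mul(Add(-6, o), Add(3, o)) (Function('n')(q, o) = Mul(Add(o, -6), Add(3, o)) = Mul(Add(-6, o), Add(3, o)))
Mul(Mul(-129, 248), Pow(Function('v')(Function('n')(4, m), -270), -1)) = Mul(Mul(-129, 248), Pow(Add(-18, Pow(Rational(-16, 15), 2), Mul(-3, Rational(-16, 15))), -1)) = Mul(-31992, Pow(Add(-18, Rational(256, 225), Rational(16, 5)), -1)) = Mul(-31992, Pow(Rational(-3074, 225), -1)) = Mul(-31992, Rational(-225, 3074)) = Rational(3599100, 1537)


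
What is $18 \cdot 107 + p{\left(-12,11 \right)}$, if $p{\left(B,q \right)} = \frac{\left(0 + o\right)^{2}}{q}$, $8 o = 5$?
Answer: $\frac{1355929}{704} \approx 1926.0$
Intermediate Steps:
$o = \frac{5}{8}$ ($o = \frac{1}{8} \cdot 5 = \frac{5}{8} \approx 0.625$)
$p{\left(B,q \right)} = \frac{25}{64 q}$ ($p{\left(B,q \right)} = \frac{\left(0 + \frac{5}{8}\right)^{2}}{q} = \frac{\left(\frac{5}{8}\right)^{2}}{q} = \frac{25}{64 q}$)
$18 \cdot 107 + p{\left(-12,11 \right)} = 18 \cdot 107 + \frac{25}{64 \cdot 11} = 1926 + \frac{25}{64} \cdot \frac{1}{11} = 1926 + \frac{25}{704} = \frac{1355929}{704}$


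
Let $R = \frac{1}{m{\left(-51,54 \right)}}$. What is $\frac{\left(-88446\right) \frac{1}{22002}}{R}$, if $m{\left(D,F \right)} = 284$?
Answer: $- \frac{4186444}{3667} \approx -1141.7$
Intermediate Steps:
$R = \frac{1}{284} \approx 0.0035211$
$\frac{\left(-88446\right) \frac{1}{22002}}{R} = - \frac{88446}{22002} \frac{1}{\frac{1}{284}} = \left(-88446\right) \frac{1}{22002} \cdot 284 = \left(- \frac{14741}{3667}\right) 284 = - \frac{4186444}{3667}$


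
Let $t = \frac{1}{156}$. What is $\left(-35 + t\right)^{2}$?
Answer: $\frac{29800681}{24336} \approx 1224.6$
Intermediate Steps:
$t = \frac{1}{156} \approx 0.0064103$
$\left(-35 + t\right)^{2} = \left(-35 + \frac{1}{156}\right)^{2} = \left(- \frac{5459}{156}\right)^{2} = \frac{29800681}{24336}$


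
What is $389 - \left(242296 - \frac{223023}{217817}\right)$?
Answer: $- \frac{52691233996}{217817} \approx -2.4191 \cdot 10^{5}$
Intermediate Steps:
$389 - \left(242296 - \frac{223023}{217817}\right) = 389 - \frac{52775964809}{217817} = - \frac{52691233996}{217817}$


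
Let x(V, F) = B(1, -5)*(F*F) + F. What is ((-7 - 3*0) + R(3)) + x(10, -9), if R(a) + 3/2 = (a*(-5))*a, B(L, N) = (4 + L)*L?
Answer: 685/2 ≈ 342.50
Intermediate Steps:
B(L, N) = L*(4 + L)
R(a) = -3/2 - 5*a² (R(a) = -3/2 + (a*(-5))*a = -3/2 + (-5*a)*a = -3/2 - 5*a²)
x(V, F) = F + 5*F² (x(V, F) = (1*(4 + 1))*(F*F) + F = (1*5)*F² + F = 5*F² + F = F + 5*F²)
((-7 - 3*0) + R(3)) + x(10, -9) = ((-7 - 3*0) + (-3/2 - 5*3²)) - 9*(1 + 5*(-9)) = ((-7 + 0) + (-3/2 - 5*9)) - 9*(1 - 45) = (-7 + (-3/2 - 45)) - 9*(-44) = (-7 - 93/2) + 396 = -107/2 + 396 = 685/2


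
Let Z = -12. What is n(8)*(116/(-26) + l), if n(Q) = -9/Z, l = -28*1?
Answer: -633/26 ≈ -24.346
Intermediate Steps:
l = -28
n(Q) = ¾ (n(Q) = -9/(-12) = -9*(-1/12) = ¾)
n(8)*(116/(-26) + l) = 3*(116/(-26) - 28)/4 = 3*(116*(-1/26) - 28)/4 = 3*(-58/13 - 28)/4 = (¾)*(-422/13) = -633/26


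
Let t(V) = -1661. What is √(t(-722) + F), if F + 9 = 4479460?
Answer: √4477790 ≈ 2116.1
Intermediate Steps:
F = 4479451 (F = -9 + 4479460 = 4479451)
√(t(-722) + F) = √(-1661 + 4479451) = √4477790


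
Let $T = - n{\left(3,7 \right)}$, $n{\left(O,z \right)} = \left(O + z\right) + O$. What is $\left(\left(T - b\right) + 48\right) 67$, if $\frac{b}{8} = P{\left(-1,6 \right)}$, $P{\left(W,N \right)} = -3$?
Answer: $3953$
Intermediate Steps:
$n{\left(O,z \right)} = z + 2 O$
$b = -24$ ($b = 8 \left(-3\right) = -24$)
$T = -13$ ($T = - (7 + 2 \cdot 3) = - (7 + 6) = \left(-1\right) 13 = -13$)
$\left(\left(T - b\right) + 48\right) 67 = \left(\left(-13 - -24\right) + 48\right) 67 = \left(\left(-13 + 24\right) + 48\right) 67 = \left(11 + 48\right) 67 = 59 \cdot 67 = 3953$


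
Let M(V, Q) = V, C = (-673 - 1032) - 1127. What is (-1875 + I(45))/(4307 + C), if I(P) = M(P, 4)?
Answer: -366/295 ≈ -1.2407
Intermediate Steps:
C = -2832 (C = -1705 - 1127 = -2832)
I(P) = P
(-1875 + I(45))/(4307 + C) = (-1875 + 45)/(4307 - 2832) = -1830/1475 = -1830*1/1475 = -366/295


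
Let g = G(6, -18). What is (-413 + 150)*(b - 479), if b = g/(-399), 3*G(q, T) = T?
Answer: 16754415/133 ≈ 1.2597e+5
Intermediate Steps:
G(q, T) = T/3
g = -6 (g = (⅓)*(-18) = -6)
b = 2/133 (b = -6/(-399) = -6*(-1/399) = 2/133 ≈ 0.015038)
(-413 + 150)*(b - 479) = (-413 + 150)*(2/133 - 479) = -263*(-63705/133) = 16754415/133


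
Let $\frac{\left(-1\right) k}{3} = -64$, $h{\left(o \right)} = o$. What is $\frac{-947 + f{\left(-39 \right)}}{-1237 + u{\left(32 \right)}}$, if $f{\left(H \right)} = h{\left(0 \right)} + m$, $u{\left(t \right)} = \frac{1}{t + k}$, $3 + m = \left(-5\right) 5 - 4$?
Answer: $\frac{219296}{277087} \approx 0.79143$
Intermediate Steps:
$m = -32$ ($m = -3 - 29 = -32$)
$k = 192$ ($k = \left(-3\right) \left(-64\right) = 192$)
$u{\left(t \right)} = \frac{1}{192 + t}$ ($u{\left(t \right)} = \frac{1}{t + 192} = \frac{1}{192 + t}$)
$f{\left(H \right)} = -32$ ($f{\left(H \right)} = 0 - 32 = -32$)
$\frac{-947 + f{\left(-39 \right)}}{-1237 + u{\left(32 \right)}} = \frac{-947 - 32}{-1237 + \frac{1}{192 + 32}} = - \frac{979}{-1237 + \frac{1}{224}} = - \frac{979}{- \frac{277087}{224}} = \left(-979\right) \left(- \frac{224}{277087}\right) = \frac{219296}{277087}$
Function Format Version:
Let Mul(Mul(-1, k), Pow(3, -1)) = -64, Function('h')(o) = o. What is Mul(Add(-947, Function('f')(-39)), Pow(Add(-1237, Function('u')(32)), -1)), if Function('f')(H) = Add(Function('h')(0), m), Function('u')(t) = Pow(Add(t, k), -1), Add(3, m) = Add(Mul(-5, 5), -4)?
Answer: Rational(219296, 277087) ≈ 0.79143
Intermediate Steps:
m = -32 (m = Add(-3, Add(Mul(-5, 5), -4)) = Add(-3, Add(-25, -4)) = Add(-3, -29) = -32)
k = 192 (k = Mul(-3, -64) = 192)
Function('u')(t) = Pow(Add(192, t), -1) (Function('u')(t) = Pow(Add(t, 192), -1) = Pow(Add(192, t), -1))
Function('f')(H) = -32 (Function('f')(H) = Add(0, -32) = -32)
Mul(Add(-947, Function('f')(-39)), Pow(Add(-1237, Function('u')(32)), -1)) = Mul(Add(-947, -32), Pow(Add(-1237, Pow(Add(192, 32), -1)), -1)) = Mul(-979, Pow(Add(-1237, Pow(224, -1)), -1)) = Mul(-979, Pow(Add(-1237, Rational(1, 224)), -1)) = Mul(-979, Pow(Rational(-277087, 224), -1)) = Mul(-979, Rational(-224, 277087)) = Rational(219296, 277087)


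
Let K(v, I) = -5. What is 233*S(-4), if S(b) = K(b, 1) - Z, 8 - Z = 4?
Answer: -2097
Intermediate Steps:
Z = 4 (Z = 8 - 1*4 = 8 - 4 = 4)
S(b) = -9 (S(b) = -5 - 1*4 = -5 - 4 = -9)
233*S(-4) = 233*(-9) = -2097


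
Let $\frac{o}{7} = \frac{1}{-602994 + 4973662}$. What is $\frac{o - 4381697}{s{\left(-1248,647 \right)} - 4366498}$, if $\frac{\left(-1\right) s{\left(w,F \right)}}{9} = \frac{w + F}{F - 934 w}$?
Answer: $\frac{22335342492003715331}{22257866807562786044} \approx 1.0035$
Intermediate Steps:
$s{\left(w,F \right)} = - \frac{9 \left(F + w\right)}{F - 934 w}$ ($s{\left(w,F \right)} = - 9 \frac{w + F}{F - 934 w} = - 9 \frac{F + w}{F - 934 w} = - \frac{9 \left(F + w\right)}{F - 934 w}$)
$o = \frac{7}{4370668}$ ($o = \frac{7}{-602994 + 4973662} = \frac{7}{4370668} \approx 1.6016 \cdot 10^{-6}$)
$\frac{o - 4381697}{s{\left(-1248,647 \right)} - 4366498} = \frac{\frac{7}{4370668} - 4381697}{\frac{9 \left(647 - 1248\right)}{\left(-1\right) 647 + 934 \left(-1248\right)} - 4366498} = - \frac{19150942863589}{4370668 \left(9 \frac{1}{-647 - 1165632} \left(-601\right) - 4366498\right)} = - \frac{19150942863589}{4370668 \left(9 \frac{1}{-1166279} \left(-601\right) - 4366498\right)} = - \frac{19150942863589}{4370668 \left(9 \left(- \frac{1}{1166279}\right) \left(-601\right) - 4366498\right)} = - \frac{19150942863589}{4370668 \left(\frac{5409}{1166279} - 4366498\right)} = - \frac{19150942863589}{4370668 \left(- \frac{5092554915533}{1166279}\right)} = \left(- \frac{19150942863589}{4370668}\right) \left(- \frac{1166279}{5092554915533}\right) = \frac{22335342492003715331}{22257866807562786044}$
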